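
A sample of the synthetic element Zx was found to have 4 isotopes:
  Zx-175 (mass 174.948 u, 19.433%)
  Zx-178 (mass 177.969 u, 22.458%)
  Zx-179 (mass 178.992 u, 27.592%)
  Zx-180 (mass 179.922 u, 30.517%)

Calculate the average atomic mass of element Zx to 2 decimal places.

178.26 u

Weight each isotope mass by its fractional abundance: 0.19433 × 174.948 + 0.22458 × 177.969 + 0.27592 × 178.992 + 0.30517 × 179.922
= 33.9976 + 39.9683 + 49.3875 + 54.9068 = 178.2602 u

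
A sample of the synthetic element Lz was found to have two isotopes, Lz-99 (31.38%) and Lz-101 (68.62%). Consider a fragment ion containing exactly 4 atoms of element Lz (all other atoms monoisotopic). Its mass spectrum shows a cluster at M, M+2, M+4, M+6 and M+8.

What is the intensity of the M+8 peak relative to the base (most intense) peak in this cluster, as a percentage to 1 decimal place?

54.7%

Term probabilities: M 0.0097, M+2 0.0848, M+4 0.2782, M+6 0.4056, M+8 0.2217. Base peak = M+6.
P(M+6) = C(4,3) × 0.3138^1 × 0.6862^3 = 4 × 0.3138 × 0.3231113 = 0.405569 (base)
P(M+8) = C(4,4) × 0.3138^0 × 0.6862^4 = 1 × 1.0000 × 0.22171897 = 0.221719
Relative intensity = 0.221719 / 0.405569 × 100 = 54.7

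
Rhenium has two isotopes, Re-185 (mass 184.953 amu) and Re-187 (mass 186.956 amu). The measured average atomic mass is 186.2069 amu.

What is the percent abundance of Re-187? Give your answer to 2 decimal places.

62.60%

With x = fraction of Re-185 (so Re-187 is 1 − x):
184.953·x + 186.956·(1 − x) = 186.2069
(184.953 − 186.956)·x = 186.2069 − 186.956
x = -0.7491 / -2.003 = 0.37399 → 37.40% Re-185, 62.60% Re-187.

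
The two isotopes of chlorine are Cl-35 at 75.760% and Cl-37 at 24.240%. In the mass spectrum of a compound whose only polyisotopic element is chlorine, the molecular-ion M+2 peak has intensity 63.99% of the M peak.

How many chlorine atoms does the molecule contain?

2

For n independent Cl atoms, I(M+2)/I(M) = n · (abundance Cl-37) / (abundance Cl-35) = n · 0.24240/0.75760.
n = 0.6399 × 0.75760/0.24240 = 2.00 ≈ 2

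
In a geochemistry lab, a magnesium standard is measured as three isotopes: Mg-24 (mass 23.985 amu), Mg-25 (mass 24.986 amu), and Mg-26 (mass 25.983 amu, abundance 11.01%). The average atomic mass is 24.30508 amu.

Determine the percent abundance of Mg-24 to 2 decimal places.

78.99%

Let x and y be the fractions of Mg-24 and Mg-25. Then x + y = 1 − 0.1101 = 0.8899 and 23.985x + 24.986y = 24.30508 − 0.1101×25.983 = 21.4443517.
Substituting: 23.985x + 24.986(0.8899 − x) = 21.4443517
(23.985 − 24.986)x = -0.7906897  ⇒  x = 0.78990, y = 0.10000
Mg-24: 78.99%, Mg-25: 10.00%.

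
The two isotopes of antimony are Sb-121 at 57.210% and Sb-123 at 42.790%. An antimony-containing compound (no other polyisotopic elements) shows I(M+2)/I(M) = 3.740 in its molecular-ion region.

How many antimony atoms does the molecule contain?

5

With n Sb atoms, P(M+2)/P(M) = C(n,1)·p^(n−1)q / p^n = n·q/p = n · 0.42790/0.57210.
n = 3.740 × 0.57210/0.42790 = 5.00 ≈ 5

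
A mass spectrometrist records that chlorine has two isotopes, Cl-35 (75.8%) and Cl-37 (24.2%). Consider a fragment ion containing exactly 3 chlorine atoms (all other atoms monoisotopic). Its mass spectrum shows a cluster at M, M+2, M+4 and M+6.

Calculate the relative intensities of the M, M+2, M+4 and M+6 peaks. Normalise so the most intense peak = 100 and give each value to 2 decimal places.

100.00 : 95.78 : 30.58 : 3.25

Expanding (0.758 + 0.242)^3:
P(M) = 0.758^3 = 0.435520
P(M+2) = 3 × 0.758^2 × 0.242^1 = 0.417133
P(M+4) = 3 × 0.758^1 × 0.242^2 = 0.133175
P(M+6) = 0.242^3 = 0.014172
The M peak is largest (0.435520); scaling to 100 gives 100.00 : 95.78 : 30.58 : 3.25.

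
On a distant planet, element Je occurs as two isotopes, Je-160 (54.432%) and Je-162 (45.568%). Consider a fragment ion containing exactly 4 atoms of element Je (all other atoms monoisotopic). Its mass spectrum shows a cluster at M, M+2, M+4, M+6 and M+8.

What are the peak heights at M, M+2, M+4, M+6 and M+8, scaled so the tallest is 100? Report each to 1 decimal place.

23.8 : 79.6 : 100.0 : 55.8 : 11.7

Expanding (0.54432 + 0.45568)^4:
P(M) = 0.54432^4 = 0.087784
P(M+2) = 4 × 0.54432^3 × 0.45568^1 = 0.293956
P(M+4) = 6 × 0.54432^2 × 0.45568^2 = 0.369130
P(M+6) = 4 × 0.54432^1 × 0.45568^3 = 0.206013
P(M+8) = 0.45568^4 = 0.043116
The M+4 peak is largest (0.369130); scaling to 100 gives 23.8 : 79.6 : 100.0 : 55.8 : 11.7.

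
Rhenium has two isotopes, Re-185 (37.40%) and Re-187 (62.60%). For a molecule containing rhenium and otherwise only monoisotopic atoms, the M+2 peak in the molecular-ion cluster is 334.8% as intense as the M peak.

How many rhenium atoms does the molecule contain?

With n Re atoms, P(M+2)/P(M) = C(n,1)·p^(n−1)q / p^n = n·q/p = n · 0.6260/0.3740.
n = 3.348 × 0.3740/0.6260 = 2.00 ≈ 2

2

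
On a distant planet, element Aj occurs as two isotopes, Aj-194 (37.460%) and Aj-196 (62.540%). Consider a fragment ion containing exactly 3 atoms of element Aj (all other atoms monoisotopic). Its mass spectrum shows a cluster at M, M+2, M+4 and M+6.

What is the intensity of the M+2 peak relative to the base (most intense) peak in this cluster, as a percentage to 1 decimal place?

59.9%

Binomial terms of (0.37460 + 0.62540)^3: M 0.0526, M+2 0.2633, M+4 0.4395, M+6 0.2446 → M+4 is the base peak.
P(M+4) = C(3,2) × 0.37460^1 × 0.62540^2 = 3 × 0.3746 × 0.39112516 = 0.439546 (base)
P(M+2) = C(3,1) × 0.37460^2 × 0.62540^1 = 3 × 0.14032516 × 0.6254 = 0.263278
Relative intensity = 0.263278 / 0.439546 × 100 = 59.9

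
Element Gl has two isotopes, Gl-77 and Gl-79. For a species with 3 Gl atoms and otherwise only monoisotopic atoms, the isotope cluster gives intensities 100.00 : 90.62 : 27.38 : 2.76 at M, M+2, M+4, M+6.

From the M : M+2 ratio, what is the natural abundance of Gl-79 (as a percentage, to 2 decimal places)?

23.20%

Write p for the Gl-77 fraction. I(M+2)/I(M) = [C(3,1)·p^2·(1−p)] / p^3 = 3·(1−p)/p = 90.62/100.00 = 0.9062
(1−p)/p = 0.9062/3 = 0.3021  ⇒  p = 1/(1 + 0.3021) = 0.7680
Gl-77: 76.80%, Gl-79: 23.20%.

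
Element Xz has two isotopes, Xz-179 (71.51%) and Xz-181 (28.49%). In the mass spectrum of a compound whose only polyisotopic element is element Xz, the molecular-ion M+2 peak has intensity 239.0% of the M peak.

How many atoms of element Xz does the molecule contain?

The M+2/M ratio from n Xz atoms is n · q/p = n · 0.2849/0.7151.
n = 2.390 × 0.7151/0.2849 = 6.00 ≈ 6

6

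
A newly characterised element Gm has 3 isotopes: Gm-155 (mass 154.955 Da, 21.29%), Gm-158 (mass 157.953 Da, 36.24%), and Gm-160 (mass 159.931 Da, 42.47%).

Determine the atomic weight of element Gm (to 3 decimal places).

Weight each isotope mass by its fractional abundance: 0.2129 × 154.955 + 0.3624 × 157.953 + 0.4247 × 159.931
= 32.9899 + 57.2422 + 67.9227 = 158.1548 Da

158.155 Da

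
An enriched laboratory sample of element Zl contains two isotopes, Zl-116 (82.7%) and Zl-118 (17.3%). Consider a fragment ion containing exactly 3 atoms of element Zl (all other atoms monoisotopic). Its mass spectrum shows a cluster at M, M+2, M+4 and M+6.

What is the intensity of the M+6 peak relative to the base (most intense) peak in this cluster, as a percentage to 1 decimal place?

0.9%

(0.827 + 0.173)^3 gives M 0.5656, M+2 0.3550, M+4 0.0743, M+6 0.0052; the largest is M.
P(M) = C(3,0) × 0.827^3 × 0.173^0 = 1 × 0.56560928 × 1.0000 = 0.565609 (base)
P(M+6) = C(3,3) × 0.827^0 × 0.173^3 = 1 × 1.0000 × 0.00517772 = 0.005178
Relative intensity = 0.005178 / 0.565609 × 100 = 0.9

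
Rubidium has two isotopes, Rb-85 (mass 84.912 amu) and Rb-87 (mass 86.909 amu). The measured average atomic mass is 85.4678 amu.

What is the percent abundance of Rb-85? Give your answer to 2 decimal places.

Writing the weighted mean with unknown fraction x of Rb-85:
84.912·x + 86.909·(1 − x) = 85.4678
(84.912 − 86.909)·x = 85.4678 − 86.909
x = -1.4412 / -1.997 = 0.72168 → 72.17% Rb-85, 27.83% Rb-87.

72.17%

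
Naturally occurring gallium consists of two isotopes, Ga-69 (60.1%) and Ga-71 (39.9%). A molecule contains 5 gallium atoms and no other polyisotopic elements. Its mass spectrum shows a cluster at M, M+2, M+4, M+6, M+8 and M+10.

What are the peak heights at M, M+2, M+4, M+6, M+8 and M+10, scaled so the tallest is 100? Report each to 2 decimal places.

The 5 Ga atoms are independent, so intensities follow the terms of (0.601 + 0.399)^5.
P(M) = 0.601^5 = 0.078410
P(M+2) = 5 × 0.601^4 × 0.399^1 = 0.260280
P(M+4) = 10 × 0.601^3 × 0.399^2 = 0.345596
P(M+6) = 10 × 0.601^2 × 0.399^3 = 0.229439
P(M+8) = 5 × 0.601^1 × 0.399^4 = 0.076162
P(M+10) = 0.399^5 = 0.010113
The M+4 peak is largest (0.345596); scaling to 100 gives 22.69 : 75.31 : 100.00 : 66.39 : 22.04 : 2.93.

22.69 : 75.31 : 100.00 : 66.39 : 22.04 : 2.93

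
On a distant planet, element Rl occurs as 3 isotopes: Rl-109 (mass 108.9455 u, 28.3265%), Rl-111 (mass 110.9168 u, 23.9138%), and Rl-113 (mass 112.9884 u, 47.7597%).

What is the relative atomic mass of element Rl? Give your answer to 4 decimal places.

The abundance-weighted mean is 0.283265 × 108.9455 + 0.239138 × 110.9168 + 0.477597 × 112.9884
= 30.86045 + 26.52442 + 53.96292 = 111.34779 u

111.3478 u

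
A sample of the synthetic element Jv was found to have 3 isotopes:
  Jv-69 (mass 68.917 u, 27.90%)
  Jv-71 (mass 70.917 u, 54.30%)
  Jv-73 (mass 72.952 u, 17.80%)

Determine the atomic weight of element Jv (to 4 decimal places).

70.7212 u

Weight each isotope mass by its fractional abundance: 0.2790 × 68.917 + 0.5430 × 70.917 + 0.1780 × 72.952
= 19.22784 + 38.50793 + 12.98546 = 70.72123 u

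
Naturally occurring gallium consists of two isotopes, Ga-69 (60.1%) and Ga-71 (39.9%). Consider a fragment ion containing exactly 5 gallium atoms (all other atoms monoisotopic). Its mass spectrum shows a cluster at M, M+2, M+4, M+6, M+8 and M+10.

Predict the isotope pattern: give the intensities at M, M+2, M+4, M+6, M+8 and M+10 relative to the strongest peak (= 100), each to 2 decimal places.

22.69 : 75.31 : 100.00 : 66.39 : 22.04 : 2.93

Expanding (0.601 + 0.399)^5:
P(M) = 0.601^5 = 0.078410
P(M+2) = 5 × 0.601^4 × 0.399^1 = 0.260280
P(M+4) = 10 × 0.601^3 × 0.399^2 = 0.345596
P(M+6) = 10 × 0.601^2 × 0.399^3 = 0.229439
P(M+8) = 5 × 0.601^1 × 0.399^4 = 0.076162
P(M+10) = 0.399^5 = 0.010113
The M+4 peak is largest (0.345596); scaling to 100 gives 22.69 : 75.31 : 100.00 : 66.39 : 22.04 : 2.93.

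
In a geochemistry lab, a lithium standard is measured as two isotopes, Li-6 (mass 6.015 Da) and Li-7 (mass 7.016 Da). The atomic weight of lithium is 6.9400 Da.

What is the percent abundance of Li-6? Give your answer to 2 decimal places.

Writing the weighted mean with unknown fraction x of Li-6:
6.015·x + 7.016·(1 − x) = 6.9400
(6.015 − 7.016)·x = 6.9400 − 7.016
x = -0.0760 / -1.001 = 0.07592 → 7.59% Li-6, 92.41% Li-7.

7.59%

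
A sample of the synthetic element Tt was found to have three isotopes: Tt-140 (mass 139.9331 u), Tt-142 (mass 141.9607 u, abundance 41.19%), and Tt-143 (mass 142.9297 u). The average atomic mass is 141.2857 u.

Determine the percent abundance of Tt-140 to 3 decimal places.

Let x and y be the fractions of Tt-140 and Tt-143. Then x + y = 1 − 0.4119 = 0.5881 and 139.9331x + 142.9297y = 141.2857 − 0.4119×141.9607 = 82.81208767.
Substituting: 139.9331x + 142.9297(0.5881 − x) = 82.81208767
(139.9331 − 142.9297)x = -1.2448689  ⇒  x = 0.41543, y = 0.17267
Tt-140: 41.543%, Tt-143: 17.267%.

41.543%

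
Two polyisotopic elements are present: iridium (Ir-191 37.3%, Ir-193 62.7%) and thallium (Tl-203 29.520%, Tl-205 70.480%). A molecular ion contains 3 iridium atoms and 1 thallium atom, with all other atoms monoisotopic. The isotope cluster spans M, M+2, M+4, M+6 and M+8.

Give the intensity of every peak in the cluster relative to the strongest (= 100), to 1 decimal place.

4.0 : 29.7 : 82.1 : 100.0 : 45.4

Iridium pattern (n=3): 0.05189512 : 0.26170165 : 0.43991135 : 0.24649188
Thallium pattern (n=1): 0.2952 : 0.7048
Convolve the two distributions (both contribute in 2-u steps):
  M: 0.05189512×0.2952 = 0.015319
  M+2: 0.05189512×0.7048 + 0.26170165×0.2952 = 0.113830
  M+4: 0.26170165×0.7048 + 0.43991135×0.2952 = 0.314309
  M+6: 0.43991135×0.7048 + 0.24649188×0.2952 = 0.382814
  M+8: 0.24649188×0.7048 = 0.173727
Scale to base peak (0.382814) = 100: 4.0 : 29.7 : 82.1 : 100.0 : 45.4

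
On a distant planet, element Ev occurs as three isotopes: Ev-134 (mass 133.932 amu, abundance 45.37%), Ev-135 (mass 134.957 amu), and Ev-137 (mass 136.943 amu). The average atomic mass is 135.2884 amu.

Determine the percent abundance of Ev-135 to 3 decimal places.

14.527%

Let x and y be the fractions of Ev-135 and Ev-137. Then x + y = 1 − 0.4537 = 0.5463 and 134.957x + 136.943y = 135.2884 − 0.4537×133.932 = 74.5234516.
Substituting: 134.957x + 136.943(0.5463 − x) = 74.5234516
(134.957 − 136.943)x = -0.2885093  ⇒  x = 0.14527, y = 0.40103
Ev-135: 14.527%, Ev-137: 40.103%.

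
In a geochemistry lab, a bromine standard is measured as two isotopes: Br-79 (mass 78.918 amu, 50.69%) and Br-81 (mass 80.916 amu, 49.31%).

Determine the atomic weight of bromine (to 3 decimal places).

The abundance-weighted mean is 0.5069 × 78.918 + 0.4931 × 80.916
= 40.0035 + 39.8997 = 79.9032 amu

79.903 amu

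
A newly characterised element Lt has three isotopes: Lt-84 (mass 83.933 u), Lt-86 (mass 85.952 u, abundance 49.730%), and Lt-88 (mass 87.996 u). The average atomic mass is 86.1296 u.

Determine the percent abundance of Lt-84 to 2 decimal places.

The remaining 50.270% is split between Lt-84 (fraction x) and Lt-88 (fraction 0.50270 − x).
Substituting: 83.933x + 87.996(0.50270 − x) = 43.3856704
(83.933 − 87.996)x = -0.8499188  ⇒  x = 0.20919, y = 0.29351
Lt-84: 20.92%, Lt-88: 29.35%.

20.92%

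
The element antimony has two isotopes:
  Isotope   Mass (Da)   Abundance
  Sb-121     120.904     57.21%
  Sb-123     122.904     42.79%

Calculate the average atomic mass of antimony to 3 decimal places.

121.760 Da

Ar = Σ fᵢ·mᵢ = 0.5721 × 120.904 + 0.4279 × 122.904
= 69.1692 + 52.5906 = 121.7598 Da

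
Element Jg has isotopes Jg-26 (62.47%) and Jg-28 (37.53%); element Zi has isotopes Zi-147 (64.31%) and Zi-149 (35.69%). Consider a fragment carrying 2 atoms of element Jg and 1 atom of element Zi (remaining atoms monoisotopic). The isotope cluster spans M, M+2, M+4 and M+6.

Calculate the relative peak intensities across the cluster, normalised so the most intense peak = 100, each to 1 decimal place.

Element Jg pattern (n=2): 0.39025009 : 0.46889982 : 0.14085009
Element Zi pattern (n=1): 0.6431 : 0.3569
Convolve the two distributions (both contribute in 2-u steps):
  M: 0.39025009×0.6431 = 0.250970
  M+2: 0.39025009×0.3569 + 0.46889982×0.6431 = 0.440830
  M+4: 0.46889982×0.3569 + 0.14085009×0.6431 = 0.257931
  M+6: 0.14085009×0.3569 = 0.050269
Scale to base peak (0.440830) = 100: 56.9 : 100.0 : 58.5 : 11.4

56.9 : 100.0 : 58.5 : 11.4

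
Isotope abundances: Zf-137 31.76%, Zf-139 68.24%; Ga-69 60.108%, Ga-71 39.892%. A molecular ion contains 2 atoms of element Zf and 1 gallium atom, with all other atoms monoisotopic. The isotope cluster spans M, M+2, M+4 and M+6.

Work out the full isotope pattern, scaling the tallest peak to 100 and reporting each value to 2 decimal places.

Element Zf pattern (n=2): 0.10086976 : 0.43346048 : 0.46566976
Gallium pattern (n=1): 0.60108 : 0.39892
Convolve the two distributions (both contribute in 2-u steps):
  M: 0.10086976×0.60108 = 0.060631
  M+2: 0.10086976×0.39892 + 0.43346048×0.60108 = 0.300783
  M+4: 0.43346048×0.39892 + 0.46566976×0.60108 = 0.452821
  M+6: 0.46566976×0.39892 = 0.185765
Scale to base peak (0.452821) = 100: 13.39 : 66.42 : 100.00 : 41.02

13.39 : 66.42 : 100.00 : 41.02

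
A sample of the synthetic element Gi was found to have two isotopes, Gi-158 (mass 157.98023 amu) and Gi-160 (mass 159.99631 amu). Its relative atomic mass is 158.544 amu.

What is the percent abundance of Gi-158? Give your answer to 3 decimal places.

72.036%

Let x be the fractional abundance of Gi-158; then Gi-160 has abundance 1 − x.
157.98023·x + 159.99631·(1 − x) = 158.544
(157.98023 − 159.99631)·x = 158.544 − 159.99631
x = -1.45231 / -2.01608 = 0.72036 → 72.036% Gi-158, 27.964% Gi-160.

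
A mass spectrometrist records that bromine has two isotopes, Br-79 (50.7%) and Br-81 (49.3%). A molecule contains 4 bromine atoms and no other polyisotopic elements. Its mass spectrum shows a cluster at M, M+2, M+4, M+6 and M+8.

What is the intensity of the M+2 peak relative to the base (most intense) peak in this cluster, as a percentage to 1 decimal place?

68.6%

Binomial terms of (0.507 + 0.493)^4: M 0.0661, M+2 0.2570, M+4 0.3749, M+6 0.2430, M+8 0.0591 → M+4 is the base peak.
P(M+4) = C(4,2) × 0.507^2 × 0.493^2 = 6 × 0.257049 × 0.243049 = 0.374853 (base)
P(M+2) = C(4,1) × 0.507^3 × 0.493^1 = 4 × 0.13032384 × 0.4930 = 0.256999
Relative intensity = 0.256999 / 0.374853 × 100 = 68.6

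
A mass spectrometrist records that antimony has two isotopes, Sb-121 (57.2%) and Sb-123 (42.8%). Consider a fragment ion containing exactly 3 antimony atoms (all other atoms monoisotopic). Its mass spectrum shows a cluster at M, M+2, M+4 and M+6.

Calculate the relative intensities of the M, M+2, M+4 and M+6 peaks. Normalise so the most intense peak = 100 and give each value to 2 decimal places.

Expanding (0.572 + 0.428)^3:
P(M) = 0.572^3 = 0.187149
P(M+2) = 3 × 0.572^2 × 0.428^1 = 0.420104
P(M+4) = 3 × 0.572^1 × 0.428^2 = 0.314344
P(M+6) = 0.428^3 = 0.078403
The M+2 peak is largest (0.420104); scaling to 100 gives 44.55 : 100.00 : 74.83 : 18.66.

44.55 : 100.00 : 74.83 : 18.66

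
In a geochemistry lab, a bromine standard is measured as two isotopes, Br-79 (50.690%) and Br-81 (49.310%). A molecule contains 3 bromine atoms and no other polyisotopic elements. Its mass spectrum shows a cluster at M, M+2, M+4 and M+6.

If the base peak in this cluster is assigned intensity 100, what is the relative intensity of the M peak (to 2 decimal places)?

Binomial terms of (0.50690 + 0.49310)^3: M 0.1302, M+2 0.3801, M+4 0.3698, M+6 0.1199 → M+2 is the base peak.
P(M+2) = C(3,1) × 0.50690^2 × 0.49310^1 = 3 × 0.25694761 × 0.4931 = 0.380103 (base)
P(M) = C(3,0) × 0.50690^3 × 0.49310^0 = 1 × 0.13024674 × 1.0000 = 0.130247
Relative intensity = 0.130247 / 0.380103 × 100 = 34.27

34.27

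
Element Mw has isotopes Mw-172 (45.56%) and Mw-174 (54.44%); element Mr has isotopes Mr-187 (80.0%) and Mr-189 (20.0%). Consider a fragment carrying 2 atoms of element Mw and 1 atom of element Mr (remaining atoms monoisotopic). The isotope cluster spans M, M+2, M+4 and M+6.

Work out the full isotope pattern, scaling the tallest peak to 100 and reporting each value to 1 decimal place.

Element Mw pattern (n=2): 0.20757136 : 0.49605728 : 0.29637136
Element Mr pattern (n=1): 0.8000 : 0.2000
Convolve the two distributions (both contribute in 2-u steps):
  M: 0.20757136×0.8000 = 0.166057
  M+2: 0.20757136×0.2000 + 0.49605728×0.8000 = 0.438360
  M+4: 0.49605728×0.2000 + 0.29637136×0.8000 = 0.336309
  M+6: 0.29637136×0.2000 = 0.059274
Scale to base peak (0.438360) = 100: 37.9 : 100.0 : 76.7 : 13.5

37.9 : 100.0 : 76.7 : 13.5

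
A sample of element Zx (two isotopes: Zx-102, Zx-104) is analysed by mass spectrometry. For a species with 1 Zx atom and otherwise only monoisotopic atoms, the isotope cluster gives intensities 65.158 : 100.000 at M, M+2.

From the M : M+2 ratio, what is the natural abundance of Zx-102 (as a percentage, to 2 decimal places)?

39.45%

Let p = fractional abundance of Zx-102. I(M+2)/I(M) = [C(1,1)·p^0·(1−p)] / p^1 = 1·(1−p)/p = 100.000/65.158 = 1.5347
(1−p)/p = 1.5347/1 = 1.5347  ⇒  p = 1/(1 + 1.5347) = 0.3945
Zx-102: 39.45%, Zx-104: 60.55%.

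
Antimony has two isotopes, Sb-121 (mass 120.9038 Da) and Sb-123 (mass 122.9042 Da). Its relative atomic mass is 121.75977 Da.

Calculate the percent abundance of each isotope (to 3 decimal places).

Let x be the fractional abundance of Sb-121; then Sb-123 has abundance 1 − x.
120.9038·x + 122.9042·(1 − x) = 121.75977
(120.9038 − 122.9042)·x = 121.75977 − 122.9042
x = -1.14443 / -2.0004 = 0.57210 → 57.210% Sb-121, 42.790% Sb-123.

Sb-121: 57.210%, Sb-123: 42.790%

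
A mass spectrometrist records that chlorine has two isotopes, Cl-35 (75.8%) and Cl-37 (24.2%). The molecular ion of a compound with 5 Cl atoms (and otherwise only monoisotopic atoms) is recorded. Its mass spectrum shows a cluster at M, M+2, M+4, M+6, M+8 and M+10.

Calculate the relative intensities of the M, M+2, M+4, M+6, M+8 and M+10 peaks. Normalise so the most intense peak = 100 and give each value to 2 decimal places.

The 5 Cl atoms are independent, so intensities follow the terms of (0.758 + 0.242)^5.
P(M) = 0.758^5 = 0.250234
P(M+2) = 5 × 0.758^4 × 0.242^1 = 0.399450
P(M+4) = 10 × 0.758^3 × 0.242^2 = 0.255058
P(M+6) = 10 × 0.758^2 × 0.242^3 = 0.081430
P(M+8) = 5 × 0.758^1 × 0.242^4 = 0.012999
P(M+10) = 0.242^5 = 0.000830
The M+2 peak is largest (0.399450); scaling to 100 gives 62.64 : 100.00 : 63.85 : 20.39 : 3.25 : 0.21.

62.64 : 100.00 : 63.85 : 20.39 : 3.25 : 0.21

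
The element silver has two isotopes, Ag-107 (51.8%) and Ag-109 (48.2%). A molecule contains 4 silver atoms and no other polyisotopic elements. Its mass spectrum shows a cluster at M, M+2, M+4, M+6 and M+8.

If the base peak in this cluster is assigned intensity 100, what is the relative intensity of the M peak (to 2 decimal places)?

19.25

Term probabilities: M 0.0720, M+2 0.2680, M+4 0.3740, M+6 0.2320, M+8 0.0540. Base peak = M+4.
P(M+4) = C(4,2) × 0.518^2 × 0.482^2 = 6 × 0.268324 × 0.232324 = 0.374029 (base)
P(M) = C(4,0) × 0.518^4 × 0.482^0 = 1 × 0.07199777 × 1.0000 = 0.071998
Relative intensity = 0.071998 / 0.374029 × 100 = 19.25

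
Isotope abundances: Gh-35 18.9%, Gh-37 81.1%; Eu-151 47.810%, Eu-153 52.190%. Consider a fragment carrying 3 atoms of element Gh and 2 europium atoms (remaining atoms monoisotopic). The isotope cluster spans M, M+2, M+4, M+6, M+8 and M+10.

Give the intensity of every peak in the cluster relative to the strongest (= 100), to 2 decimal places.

Element Gh pattern (n=3): 0.00675127 : 0.08690919 : 0.37292781 : 0.53341173
Europium pattern (n=2): 0.22857961 : 0.49904078 : 0.27237961
Convolve the two distributions (both contribute in 2-u steps):
  M: 0.00675127×0.22857961 = 0.001543
  M+2: 0.00675127×0.49904078 + 0.08690919×0.22857961 = 0.023235
  M+4: 0.00675127×0.27237961 + 0.08690919×0.49904078 + 0.37292781×0.22857961 = 0.130454
  M+6: 0.08690919×0.27237961 + 0.37292781×0.49904078 + 0.53341173×0.22857961 = 0.331706
  M+8: 0.37292781×0.27237961 + 0.53341173×0.49904078 = 0.367772
  M+10: 0.53341173×0.27237961 = 0.145290
Scale to base peak (0.367772) = 100: 0.42 : 6.32 : 35.47 : 90.19 : 100.00 : 39.51

0.42 : 6.32 : 35.47 : 90.19 : 100.00 : 39.51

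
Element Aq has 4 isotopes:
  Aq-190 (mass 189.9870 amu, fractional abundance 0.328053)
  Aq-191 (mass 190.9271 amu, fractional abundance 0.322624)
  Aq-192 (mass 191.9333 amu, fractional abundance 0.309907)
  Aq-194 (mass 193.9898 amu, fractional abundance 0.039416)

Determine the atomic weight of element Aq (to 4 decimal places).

191.0512 amu

Average mass = Σ (abundance × isotope mass) = 0.328053 × 189.9870 + 0.322624 × 190.9271 + 0.309907 × 191.9333 + 0.039416 × 193.9898
= 62.32581 + 61.59766 + 59.48147 + 7.64630 = 191.05124 amu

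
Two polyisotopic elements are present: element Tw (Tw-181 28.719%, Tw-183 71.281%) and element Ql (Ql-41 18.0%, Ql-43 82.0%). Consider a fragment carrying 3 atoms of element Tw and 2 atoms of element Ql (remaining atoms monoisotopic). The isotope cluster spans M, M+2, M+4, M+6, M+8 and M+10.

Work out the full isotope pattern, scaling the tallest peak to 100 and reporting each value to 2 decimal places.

0.19 : 3.17 : 20.48 : 64.68 : 100.00 : 60.69

Element Tw pattern (n=3): 0.02368688 : 0.17637364 : 0.43776208 : 0.3621774
Element Ql pattern (n=2): 0.0324 : 0.2952 : 0.6724
Convolve the two distributions (both contribute in 2-u steps):
  M: 0.02368688×0.0324 = 0.000767
  M+2: 0.02368688×0.2952 + 0.17637364×0.0324 = 0.012707
  M+4: 0.02368688×0.6724 + 0.17637364×0.2952 + 0.43776208×0.0324 = 0.082176
  M+6: 0.17637364×0.6724 + 0.43776208×0.2952 + 0.3621774×0.0324 = 0.259556
  M+8: 0.43776208×0.6724 + 0.3621774×0.2952 = 0.401266
  M+10: 0.3621774×0.6724 = 0.243528
Scale to base peak (0.401266) = 100: 0.19 : 3.17 : 20.48 : 64.68 : 100.00 : 60.69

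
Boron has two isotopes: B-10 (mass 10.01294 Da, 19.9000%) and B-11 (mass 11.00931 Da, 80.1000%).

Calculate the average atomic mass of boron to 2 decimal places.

Average mass = Σ (abundance × isotope mass) = 0.199000 × 10.01294 + 0.801000 × 11.00931
= 1.992575 + 8.818457 = 10.811032 Da

10.81 Da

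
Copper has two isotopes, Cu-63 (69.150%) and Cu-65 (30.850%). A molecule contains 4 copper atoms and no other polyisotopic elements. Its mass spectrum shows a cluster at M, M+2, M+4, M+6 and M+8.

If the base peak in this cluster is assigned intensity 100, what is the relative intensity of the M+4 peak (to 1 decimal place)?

Binomial terms of (0.69150 + 0.30850)^4: M 0.2286, M+2 0.4080, M+4 0.2731, M+6 0.0812, M+8 0.0091 → M+2 is the base peak.
P(M+2) = C(4,1) × 0.69150^3 × 0.30850^1 = 4 × 0.33065611 × 0.3085 = 0.408030 (base)
P(M+4) = C(4,2) × 0.69150^2 × 0.30850^2 = 6 × 0.47817225 × 0.09517225 = 0.273052
Relative intensity = 0.273052 / 0.408030 × 100 = 66.9

66.9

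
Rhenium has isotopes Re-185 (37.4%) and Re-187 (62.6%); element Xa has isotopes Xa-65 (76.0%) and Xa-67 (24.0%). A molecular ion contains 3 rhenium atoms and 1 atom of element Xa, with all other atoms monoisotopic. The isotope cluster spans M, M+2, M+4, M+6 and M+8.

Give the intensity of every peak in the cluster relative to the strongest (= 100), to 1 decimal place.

Rhenium pattern (n=3): 0.05231362 : 0.26268713 : 0.43968487 : 0.24531438
Element Xa pattern (n=1): 0.7600 : 0.2400
Convolve the two distributions (both contribute in 2-u steps):
  M: 0.05231362×0.7600 = 0.039758
  M+2: 0.05231362×0.2400 + 0.26268713×0.7600 = 0.212197
  M+4: 0.26268713×0.2400 + 0.43968487×0.7600 = 0.397205
  M+6: 0.43968487×0.2400 + 0.24531438×0.7600 = 0.291963
  M+8: 0.24531438×0.2400 = 0.058875
Scale to base peak (0.397205) = 100: 10.0 : 53.4 : 100.0 : 73.5 : 14.8

10.0 : 53.4 : 100.0 : 73.5 : 14.8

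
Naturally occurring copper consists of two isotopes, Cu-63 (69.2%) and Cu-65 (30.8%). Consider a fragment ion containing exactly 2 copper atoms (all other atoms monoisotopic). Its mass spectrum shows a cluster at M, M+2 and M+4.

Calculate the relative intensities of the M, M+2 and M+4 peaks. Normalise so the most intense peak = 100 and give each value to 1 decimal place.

100.0 : 89.0 : 19.8

Each Cu atom is independently Cu-63 (p = 0.692) or Cu-65 (q = 0.308); the cluster is the binomial expansion (p + q)^2.
P(M) = 0.692^2 = 0.478864
P(M+2) = 2 × 0.692^1 × 0.308^1 = 0.426272
P(M+4) = 0.308^2 = 0.094864
The M peak is largest (0.478864); scaling to 100 gives 100.0 : 89.0 : 19.8.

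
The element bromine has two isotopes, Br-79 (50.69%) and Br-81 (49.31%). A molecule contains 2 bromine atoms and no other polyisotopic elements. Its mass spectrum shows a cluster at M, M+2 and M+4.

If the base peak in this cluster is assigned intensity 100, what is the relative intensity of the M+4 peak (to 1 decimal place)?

48.6

Term probabilities: M 0.2569, M+2 0.4999, M+4 0.2431. Base peak = M+2.
P(M+2) = C(2,1) × 0.5069^1 × 0.4931^1 = 2 × 0.5069 × 0.4931 = 0.499905 (base)
P(M+4) = C(2,2) × 0.5069^0 × 0.4931^2 = 1 × 1.0000 × 0.24314761 = 0.243148
Relative intensity = 0.243148 / 0.499905 × 100 = 48.6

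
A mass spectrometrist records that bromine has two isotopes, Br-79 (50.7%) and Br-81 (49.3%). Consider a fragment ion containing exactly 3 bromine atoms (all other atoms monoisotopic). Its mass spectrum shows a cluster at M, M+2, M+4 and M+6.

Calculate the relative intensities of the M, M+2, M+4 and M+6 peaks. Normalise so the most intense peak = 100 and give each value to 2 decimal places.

The 3 Br atoms are independent, so intensities follow the terms of (0.507 + 0.493)^3.
P(M) = 0.507^3 = 0.130324
P(M+2) = 3 × 0.507^2 × 0.493^1 = 0.380175
P(M+4) = 3 × 0.507^1 × 0.493^2 = 0.369678
P(M+6) = 0.493^3 = 0.119823
The M+2 peak is largest (0.380175); scaling to 100 gives 34.28 : 100.00 : 97.24 : 31.52.

34.28 : 100.00 : 97.24 : 31.52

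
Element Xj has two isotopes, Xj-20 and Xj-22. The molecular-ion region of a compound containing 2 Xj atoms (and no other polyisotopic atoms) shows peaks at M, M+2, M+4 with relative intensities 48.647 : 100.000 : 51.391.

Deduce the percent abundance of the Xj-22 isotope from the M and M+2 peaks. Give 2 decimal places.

50.69%

Let p = fractional abundance of Xj-20. I(M+2)/I(M) = [C(2,1)·p^1·(1−p)] / p^2 = 2·(1−p)/p = 100.000/48.647 = 2.0556
(1−p)/p = 2.0556/2 = 1.0278  ⇒  p = 1/(1 + 1.0278) = 0.4931
Xj-20: 49.31%, Xj-22: 50.69%.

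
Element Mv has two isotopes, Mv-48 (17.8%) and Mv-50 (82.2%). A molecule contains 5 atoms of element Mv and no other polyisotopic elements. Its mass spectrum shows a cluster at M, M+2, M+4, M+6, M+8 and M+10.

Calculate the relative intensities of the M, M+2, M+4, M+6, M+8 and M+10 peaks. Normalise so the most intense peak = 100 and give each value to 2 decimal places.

Each Mv atom is independently Mv-48 (p = 0.178) or Mv-50 (q = 0.822); the cluster is the binomial expansion (p + q)^5.
P(M) = 0.178^5 = 0.000179
P(M+2) = 5 × 0.178^4 × 0.822^1 = 0.004126
P(M+4) = 10 × 0.178^3 × 0.822^2 = 0.038107
P(M+6) = 10 × 0.178^2 × 0.822^3 = 0.175977
P(M+8) = 5 × 0.178^1 × 0.822^4 = 0.406328
P(M+10) = 0.822^5 = 0.375283
The M+8 peak is largest (0.406328); scaling to 100 gives 0.04 : 1.02 : 9.38 : 43.31 : 100.00 : 92.36.

0.04 : 1.02 : 9.38 : 43.31 : 100.00 : 92.36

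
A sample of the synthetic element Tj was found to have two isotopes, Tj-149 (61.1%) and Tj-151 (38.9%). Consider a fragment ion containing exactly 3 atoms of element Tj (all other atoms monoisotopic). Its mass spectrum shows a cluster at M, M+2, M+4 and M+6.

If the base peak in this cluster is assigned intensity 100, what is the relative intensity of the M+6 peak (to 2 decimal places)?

(0.611 + 0.389)^3 gives M 0.2281, M+2 0.4357, M+4 0.2774, M+6 0.0589; the largest is M+2.
P(M+2) = C(3,1) × 0.611^2 × 0.389^1 = 3 × 0.373321 × 0.3890 = 0.435666 (base)
P(M+6) = C(3,3) × 0.611^0 × 0.389^3 = 1 × 1.0000 × 0.05886387 = 0.058864
Relative intensity = 0.058864 / 0.435666 × 100 = 13.51

13.51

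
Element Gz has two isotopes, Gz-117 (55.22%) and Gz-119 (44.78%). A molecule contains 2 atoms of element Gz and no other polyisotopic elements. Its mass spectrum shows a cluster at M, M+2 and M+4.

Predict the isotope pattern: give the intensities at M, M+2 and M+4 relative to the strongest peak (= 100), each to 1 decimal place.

The 2 Gz atoms are independent, so intensities follow the terms of (0.5522 + 0.4478)^2.
P(M) = 0.5522^2 = 0.304925
P(M+2) = 2 × 0.5522^1 × 0.4478^1 = 0.494550
P(M+4) = 0.4478^2 = 0.200525
The M+2 peak is largest (0.494550); scaling to 100 gives 61.7 : 100.0 : 40.5.

61.7 : 100.0 : 40.5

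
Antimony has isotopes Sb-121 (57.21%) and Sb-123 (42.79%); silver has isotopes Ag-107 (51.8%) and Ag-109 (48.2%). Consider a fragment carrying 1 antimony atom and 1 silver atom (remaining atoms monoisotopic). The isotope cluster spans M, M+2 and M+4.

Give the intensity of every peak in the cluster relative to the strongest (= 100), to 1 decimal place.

59.6 : 100.0 : 41.5

Antimony pattern (n=1): 0.5721 : 0.4279
Silver pattern (n=1): 0.5180 : 0.4820
Convolve the two distributions (both contribute in 2-u steps):
  M: 0.5721×0.5180 = 0.296348
  M+2: 0.5721×0.4820 + 0.4279×0.5180 = 0.497404
  M+4: 0.4279×0.4820 = 0.206248
Scale to base peak (0.497404) = 100: 59.6 : 100.0 : 41.5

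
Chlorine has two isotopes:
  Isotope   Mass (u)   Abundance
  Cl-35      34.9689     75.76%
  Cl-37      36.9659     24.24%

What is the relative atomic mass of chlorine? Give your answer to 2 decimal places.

Average mass = Σ (abundance × isotope mass) = 0.7576 × 34.9689 + 0.2424 × 36.9659
= 26.49244 + 8.96053 = 35.45297 u

35.45 u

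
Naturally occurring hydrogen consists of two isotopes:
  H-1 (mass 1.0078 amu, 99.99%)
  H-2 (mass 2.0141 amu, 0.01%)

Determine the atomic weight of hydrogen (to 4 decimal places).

Weight each isotope mass by its fractional abundance: 0.9999 × 1.0078 + 0.0001 × 2.0141
= 1.00770 + 0.00020 = 1.00790 amu

1.0079 amu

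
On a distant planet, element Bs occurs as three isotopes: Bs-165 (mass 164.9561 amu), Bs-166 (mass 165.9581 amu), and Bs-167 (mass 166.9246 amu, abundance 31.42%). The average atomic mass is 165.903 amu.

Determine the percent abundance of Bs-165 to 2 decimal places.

Let x and y be the fractions of Bs-165 and Bs-166. Then x + y = 1 − 0.3142 = 0.6858 and 164.9561x + 165.9581y = 165.903 − 0.3142×166.9246 = 113.45529068.
Substituting: 164.9561x + 165.9581(0.6858 − x) = 113.45529068
(164.9561 − 165.9581)x = -0.3587743  ⇒  x = 0.35806, y = 0.32774
Bs-165: 35.81%, Bs-166: 32.77%.

35.81%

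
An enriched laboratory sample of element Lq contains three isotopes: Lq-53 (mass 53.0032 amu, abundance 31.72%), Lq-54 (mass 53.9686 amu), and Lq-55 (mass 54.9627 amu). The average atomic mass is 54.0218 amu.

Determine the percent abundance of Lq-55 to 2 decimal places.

36.16%

The remaining 68.28% is split between Lq-54 (fraction x) and Lq-55 (fraction 0.6828 − x).
Substituting: 53.9686x + 54.9627(0.6828 − x) = 37.20918496
(53.9686 − 54.9627)x = -0.3193466  ⇒  x = 0.32124, y = 0.36156
Lq-54: 32.12%, Lq-55: 36.16%.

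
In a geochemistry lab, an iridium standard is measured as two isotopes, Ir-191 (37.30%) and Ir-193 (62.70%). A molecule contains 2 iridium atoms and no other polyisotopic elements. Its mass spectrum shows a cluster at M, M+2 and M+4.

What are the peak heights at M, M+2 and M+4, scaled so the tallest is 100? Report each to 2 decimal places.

The 2 Ir atoms are independent, so intensities follow the terms of (0.3730 + 0.6270)^2.
P(M) = 0.3730^2 = 0.139129
P(M+2) = 2 × 0.3730^1 × 0.6270^1 = 0.467742
P(M+4) = 0.6270^2 = 0.393129
The M+2 peak is largest (0.467742); scaling to 100 gives 29.74 : 100.00 : 84.05.

29.74 : 100.00 : 84.05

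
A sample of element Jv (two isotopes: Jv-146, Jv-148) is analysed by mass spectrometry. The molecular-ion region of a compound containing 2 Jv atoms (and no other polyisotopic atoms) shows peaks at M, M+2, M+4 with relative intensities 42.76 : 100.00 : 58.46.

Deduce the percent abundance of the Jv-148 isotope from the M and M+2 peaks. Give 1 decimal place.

53.9%

Write p for the Jv-146 fraction. I(M+2)/I(M) = [C(2,1)·p^1·(1−p)] / p^2 = 2·(1−p)/p = 100.00/42.76 = 2.3386
(1−p)/p = 2.3386/2 = 1.1693  ⇒  p = 1/(1 + 1.1693) = 0.4610
Jv-146: 46.1%, Jv-148: 53.9%.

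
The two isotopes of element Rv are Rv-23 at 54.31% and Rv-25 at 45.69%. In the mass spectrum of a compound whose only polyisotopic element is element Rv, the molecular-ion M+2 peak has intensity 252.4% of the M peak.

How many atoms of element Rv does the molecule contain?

With n Rv atoms, P(M+2)/P(M) = C(n,1)·p^(n−1)q / p^n = n·q/p = n · 0.4569/0.5431.
n = 2.524 × 0.5431/0.4569 = 3.00 ≈ 3

3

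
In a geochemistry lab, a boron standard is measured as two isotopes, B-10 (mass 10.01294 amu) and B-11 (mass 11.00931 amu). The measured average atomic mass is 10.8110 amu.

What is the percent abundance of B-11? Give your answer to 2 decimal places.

80.10%

With x = fraction of B-10 (so B-11 is 1 − x):
10.01294·x + 11.00931·(1 − x) = 10.8110
(10.01294 − 11.00931)·x = 10.8110 − 11.00931
x = -0.19831 / -0.99637 = 0.19903 → 19.90% B-10, 80.10% B-11.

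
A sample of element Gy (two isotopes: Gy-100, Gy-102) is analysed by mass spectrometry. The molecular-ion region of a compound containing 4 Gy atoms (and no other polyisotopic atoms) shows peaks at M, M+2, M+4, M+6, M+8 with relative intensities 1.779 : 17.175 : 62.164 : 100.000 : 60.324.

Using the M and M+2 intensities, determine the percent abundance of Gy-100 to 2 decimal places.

If p is the fraction of Gy that is Gy-100, then I(M+2)/I(M) = [C(4,1)·p^3·(1−p)] / p^4 = 4·(1−p)/p = 17.175/1.779 = 9.6543
(1−p)/p = 9.6543/4 = 2.4136  ⇒  p = 1/(1 + 2.4136) = 0.2929
Gy-100: 29.29%, Gy-102: 70.71%.

29.29%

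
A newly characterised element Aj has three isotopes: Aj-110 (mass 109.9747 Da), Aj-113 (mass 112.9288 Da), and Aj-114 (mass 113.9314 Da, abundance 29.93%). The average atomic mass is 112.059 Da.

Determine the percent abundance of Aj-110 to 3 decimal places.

Let x and y be the fractions of Aj-110 and Aj-113. Then x + y = 1 − 0.2993 = 0.7007 and 109.9747x + 112.9288y = 112.059 − 0.2993×113.9314 = 77.95933198.
Substituting: 109.9747x + 112.9288(0.7007 − x) = 77.95933198
(109.9747 − 112.9288)x = -1.16987818  ⇒  x = 0.39602, y = 0.30468
Aj-110: 39.602%, Aj-113: 30.468%.

39.602%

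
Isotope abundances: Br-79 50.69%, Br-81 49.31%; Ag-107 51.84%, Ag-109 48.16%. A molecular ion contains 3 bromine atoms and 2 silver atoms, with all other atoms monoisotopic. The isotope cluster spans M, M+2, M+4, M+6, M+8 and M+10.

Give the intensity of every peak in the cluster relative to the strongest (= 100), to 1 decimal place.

11.0 : 52.3 : 100.0 : 95.5 : 45.6 : 8.7

Bromine pattern (n=3): 0.13024674 : 0.3801026 : 0.36975457 : 0.11989609
Silver pattern (n=2): 0.26873856 : 0.49932288 : 0.23193856
Convolve the two distributions (both contribute in 2-u steps):
  M: 0.13024674×0.26873856 = 0.035002
  M+2: 0.13024674×0.49932288 + 0.3801026×0.26873856 = 0.167183
  M+4: 0.13024674×0.23193856 + 0.3801026×0.49932288 + 0.36975457×0.26873856 = 0.319370
  M+6: 0.3801026×0.23193856 + 0.36975457×0.49932288 + 0.11989609×0.26873856 = 0.305008
  M+8: 0.36975457×0.23193856 + 0.11989609×0.49932288 = 0.145627
  M+10: 0.11989609×0.23193856 = 0.027809
Scale to base peak (0.319370) = 100: 11.0 : 52.3 : 100.0 : 95.5 : 45.6 : 8.7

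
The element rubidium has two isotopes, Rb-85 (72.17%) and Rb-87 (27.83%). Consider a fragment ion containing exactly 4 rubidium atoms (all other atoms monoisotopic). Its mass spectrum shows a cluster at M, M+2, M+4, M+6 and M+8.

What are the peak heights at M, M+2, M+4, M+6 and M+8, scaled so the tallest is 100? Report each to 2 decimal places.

The 4 Rb atoms are independent, so intensities follow the terms of (0.7217 + 0.2783)^4.
P(M) = 0.7217^4 = 0.271286
P(M+2) = 4 × 0.7217^3 × 0.2783^1 = 0.418450
P(M+4) = 6 × 0.7217^2 × 0.2783^2 = 0.242042
P(M+6) = 4 × 0.7217^1 × 0.2783^3 = 0.062224
P(M+8) = 0.2783^4 = 0.005999
The M+2 peak is largest (0.418450); scaling to 100 gives 64.83 : 100.00 : 57.84 : 14.87 : 1.43.

64.83 : 100.00 : 57.84 : 14.87 : 1.43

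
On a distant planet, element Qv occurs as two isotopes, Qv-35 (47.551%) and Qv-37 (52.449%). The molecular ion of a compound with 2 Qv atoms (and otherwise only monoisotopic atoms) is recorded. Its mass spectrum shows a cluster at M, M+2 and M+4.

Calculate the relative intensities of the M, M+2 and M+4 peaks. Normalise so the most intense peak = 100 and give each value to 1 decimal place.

Expanding (0.47551 + 0.52449)^2:
P(M) = 0.47551^2 = 0.226110
P(M+2) = 2 × 0.47551^1 × 0.52449^1 = 0.498800
P(M+4) = 0.52449^2 = 0.275090
The M+2 peak is largest (0.498800); scaling to 100 gives 45.3 : 100.0 : 55.2.

45.3 : 100.0 : 55.2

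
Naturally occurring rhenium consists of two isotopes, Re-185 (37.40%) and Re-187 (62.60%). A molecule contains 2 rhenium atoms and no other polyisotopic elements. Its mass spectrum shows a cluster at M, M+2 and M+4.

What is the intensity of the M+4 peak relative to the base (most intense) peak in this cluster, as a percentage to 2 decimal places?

(0.3740 + 0.6260)^2 gives M 0.1399, M+2 0.4682, M+4 0.3919; the largest is M+2.
P(M+2) = C(2,1) × 0.3740^1 × 0.6260^1 = 2 × 0.3740 × 0.6260 = 0.468248 (base)
P(M+4) = C(2,2) × 0.3740^0 × 0.6260^2 = 1 × 1.0000 × 0.391876 = 0.391876
Relative intensity = 0.391876 / 0.468248 × 100 = 83.69

83.69%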